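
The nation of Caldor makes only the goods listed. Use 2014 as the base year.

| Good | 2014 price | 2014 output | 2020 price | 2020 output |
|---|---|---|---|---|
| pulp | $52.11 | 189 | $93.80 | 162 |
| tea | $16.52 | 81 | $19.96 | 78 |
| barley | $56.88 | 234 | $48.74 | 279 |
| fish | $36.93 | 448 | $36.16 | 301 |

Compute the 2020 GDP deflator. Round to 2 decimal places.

112.31

Nominal GDP 2020 = 93.80·162 + 19.96·78 + 48.74·279 + 36.16·301 = 41235.10.
Real GDP 2020 (at 2014 prices) = 52.11·162 + 16.52·78 + 56.88·279 + 36.93·301 = 36715.83.
Deflator = Nominal/Real × 100 = 41235.10/36715.83 × 100 = 112.309.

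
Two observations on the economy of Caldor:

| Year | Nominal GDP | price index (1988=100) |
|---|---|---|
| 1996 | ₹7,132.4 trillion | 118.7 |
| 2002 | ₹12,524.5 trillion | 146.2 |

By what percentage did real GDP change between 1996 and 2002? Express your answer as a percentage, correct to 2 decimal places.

Deflate each year: 1996 → 7132.4/1.187 = 6008.76; 2002 → 12524.5/1.462 = 8566.69.
So real GDP changed by 8566.69/6008.76 − 1 = 0.4257, i.e. 42.57%.

42.57%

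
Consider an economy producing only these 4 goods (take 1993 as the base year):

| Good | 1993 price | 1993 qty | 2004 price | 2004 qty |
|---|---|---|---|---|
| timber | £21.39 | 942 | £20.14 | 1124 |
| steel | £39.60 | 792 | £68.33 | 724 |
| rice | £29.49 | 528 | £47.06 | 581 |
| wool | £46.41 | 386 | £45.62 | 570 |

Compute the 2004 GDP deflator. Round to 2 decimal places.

Nominal GDP 2004 = 20.14·1124 + 68.33·724 + 47.06·581 + 45.62·570 = 125453.54.
Real GDP 2004 (at 1993 prices) = 21.39·1124 + 39.60·724 + 29.49·581 + 46.41·570 = 96300.15.
Deflator = Nominal/Real × 100 = 125453.54/96300.15 × 100 = 130.273.

130.27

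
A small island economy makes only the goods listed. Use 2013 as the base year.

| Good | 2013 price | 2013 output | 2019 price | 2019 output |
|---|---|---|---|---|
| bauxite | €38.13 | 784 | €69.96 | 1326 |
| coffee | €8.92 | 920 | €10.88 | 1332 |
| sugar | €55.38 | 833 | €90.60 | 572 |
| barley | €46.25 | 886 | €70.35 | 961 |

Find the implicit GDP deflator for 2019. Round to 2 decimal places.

Nominal GDP 2019 = 69.96·1326 + 10.88·1332 + 90.60·572 + 70.35·961 = 226688.67.
Real GDP 2019 (at 2013 prices) = 38.13·1326 + 8.92·1332 + 55.38·572 + 46.25·961 = 138565.43.
Deflator = Nominal/Real × 100 = 226688.67/138565.43 × 100 = 163.597.

163.60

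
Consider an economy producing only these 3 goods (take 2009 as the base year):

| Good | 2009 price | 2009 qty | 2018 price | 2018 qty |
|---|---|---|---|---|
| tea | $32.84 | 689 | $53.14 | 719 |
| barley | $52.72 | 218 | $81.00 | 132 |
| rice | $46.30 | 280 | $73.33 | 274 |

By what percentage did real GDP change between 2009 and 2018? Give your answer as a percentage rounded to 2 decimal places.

-8.13%

Real GDP 2009 = Nominal GDP 2009 = 32.84·689 + 52.72·218 + 46.30·280 = 47083.72.
Real GDP 2018 (at 2009 prices) = 32.84·719 + 52.72·132 + 46.30·274 = 43257.20.
Real growth = 43257.20/47083.72 − 1 = -0.0813.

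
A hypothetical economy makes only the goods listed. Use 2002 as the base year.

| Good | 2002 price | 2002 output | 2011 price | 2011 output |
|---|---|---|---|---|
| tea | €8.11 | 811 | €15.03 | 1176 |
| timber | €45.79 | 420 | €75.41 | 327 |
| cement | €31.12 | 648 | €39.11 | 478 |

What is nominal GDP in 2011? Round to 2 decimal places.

Nominal GDP 2011 = Σ (p_2011 × q_2011) = 15.03·1176 + 75.41·327 + 39.11·478 = 61028.93.

€61028.93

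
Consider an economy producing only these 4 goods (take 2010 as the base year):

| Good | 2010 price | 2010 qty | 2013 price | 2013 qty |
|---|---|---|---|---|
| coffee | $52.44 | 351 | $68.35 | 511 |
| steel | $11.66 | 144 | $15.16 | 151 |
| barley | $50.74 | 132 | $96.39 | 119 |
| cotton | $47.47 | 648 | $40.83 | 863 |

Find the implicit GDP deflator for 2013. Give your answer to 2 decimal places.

111.06

Nominal GDP 2013 = 68.35·511 + 15.16·151 + 96.39·119 + 40.83·863 = 83922.71.
Real GDP 2013 (at 2010 prices) = 52.44·511 + 11.66·151 + 50.74·119 + 47.47·863 = 75562.17.
Deflator = Nominal/Real × 100 = 83922.71/75562.17 × 100 = 111.064.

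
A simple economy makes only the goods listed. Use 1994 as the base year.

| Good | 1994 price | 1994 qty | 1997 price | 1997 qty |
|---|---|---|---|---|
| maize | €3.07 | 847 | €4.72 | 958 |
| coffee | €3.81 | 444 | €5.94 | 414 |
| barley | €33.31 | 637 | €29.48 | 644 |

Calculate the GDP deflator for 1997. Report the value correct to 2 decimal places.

99.98

Nominal GDP 1997 = 4.72·958 + 5.94·414 + 29.48·644 = 25966.04.
Real GDP 1997 (at 1994 prices) = 3.07·958 + 3.81·414 + 33.31·644 = 25970.04.
Deflator = Nominal/Real × 100 = 25966.04/25970.04 × 100 = 99.985.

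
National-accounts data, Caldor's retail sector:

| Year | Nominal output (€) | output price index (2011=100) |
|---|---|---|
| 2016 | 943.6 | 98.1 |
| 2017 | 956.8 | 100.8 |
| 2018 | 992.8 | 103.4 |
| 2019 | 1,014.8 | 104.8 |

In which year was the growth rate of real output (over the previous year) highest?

2018

2017: real = 956.8/1.008 = 949.21; growth vs 2016 (961.88) = -1.32%.
2018: real = 992.8/1.034 = 960.15; growth vs 2017 (949.21) = 1.15%.
2019: real = 1014.8/1.048 = 968.32; growth vs 2018 (960.15) = 0.85%.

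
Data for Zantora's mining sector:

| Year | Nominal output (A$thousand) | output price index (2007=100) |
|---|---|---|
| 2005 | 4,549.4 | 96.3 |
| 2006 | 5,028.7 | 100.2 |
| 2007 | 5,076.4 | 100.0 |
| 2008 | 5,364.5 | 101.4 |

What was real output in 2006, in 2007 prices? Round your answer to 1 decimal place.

A$5,018.7 thousand

Real output 2006 = 5028.7 / 1.002 = 5018.66.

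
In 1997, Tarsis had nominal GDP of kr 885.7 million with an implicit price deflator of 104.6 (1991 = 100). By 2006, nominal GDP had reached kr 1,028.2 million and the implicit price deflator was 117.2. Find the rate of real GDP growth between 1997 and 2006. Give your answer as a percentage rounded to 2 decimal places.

3.61%

Real GDP 1997 = 885.7 / 1.046 = 846.75.
Real GDP 2006 = 1028.2 / 1.172 = 877.30.
Real growth = 877.30 / 846.75 − 1 = 0.0361.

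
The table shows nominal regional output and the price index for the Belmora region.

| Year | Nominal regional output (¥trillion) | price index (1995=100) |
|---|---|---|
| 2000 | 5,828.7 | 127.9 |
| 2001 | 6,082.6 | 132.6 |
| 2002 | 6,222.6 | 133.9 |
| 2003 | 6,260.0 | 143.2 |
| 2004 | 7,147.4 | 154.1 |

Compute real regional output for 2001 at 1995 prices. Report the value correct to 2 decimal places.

¥4,587.18 trillion

Real regional output 2001 = 6082.6 / 1.326 = 4587.18.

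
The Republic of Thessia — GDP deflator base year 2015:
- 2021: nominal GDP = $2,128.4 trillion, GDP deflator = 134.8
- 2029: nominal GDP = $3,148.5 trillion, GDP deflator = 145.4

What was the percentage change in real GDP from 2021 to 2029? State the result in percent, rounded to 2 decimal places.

Real GDP 2021 = 2128.4 / 1.348 = 1578.93.
Real GDP 2029 = 3148.5 / 1.454 = 2165.41.
Real growth = 2165.41 / 1578.93 − 1 = 0.3714.

37.14%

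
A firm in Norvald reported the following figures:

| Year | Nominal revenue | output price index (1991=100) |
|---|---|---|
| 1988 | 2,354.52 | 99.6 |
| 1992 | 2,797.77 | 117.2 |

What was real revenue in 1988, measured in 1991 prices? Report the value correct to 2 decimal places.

2,363.98

Real revenue = Nominal / (output price index/100) = 2354.52 / 0.996 = 2363.98.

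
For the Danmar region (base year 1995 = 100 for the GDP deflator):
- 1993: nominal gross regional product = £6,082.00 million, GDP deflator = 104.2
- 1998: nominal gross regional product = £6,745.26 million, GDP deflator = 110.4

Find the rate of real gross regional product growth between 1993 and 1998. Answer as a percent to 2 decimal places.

Real gross regional product 1993 = 6082.00 / 1.042 = 5836.85.
Real gross regional product 1998 = 6745.26 / 1.104 = 6109.84.
Real growth = 6109.84 / 5836.85 − 1 = 0.0468.

4.68%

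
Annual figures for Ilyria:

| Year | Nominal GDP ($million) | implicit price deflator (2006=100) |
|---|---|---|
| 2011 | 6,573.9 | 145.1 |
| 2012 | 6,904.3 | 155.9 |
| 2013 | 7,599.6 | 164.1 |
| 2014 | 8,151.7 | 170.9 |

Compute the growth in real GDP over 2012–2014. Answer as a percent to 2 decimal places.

7.70%

Real GDP 2012 = 6904.3/1.559 = 4428.67.
Real GDP 2014 = 8151.7/1.709 = 4769.87.
Change = 4769.87/4428.67 − 1 = 0.0770.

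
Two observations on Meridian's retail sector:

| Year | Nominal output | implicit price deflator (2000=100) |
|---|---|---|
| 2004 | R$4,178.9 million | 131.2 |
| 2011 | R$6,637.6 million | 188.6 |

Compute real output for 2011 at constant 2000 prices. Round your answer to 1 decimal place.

R$3,519.4 million

Real output = Nominal / (implicit price deflator/100) = 6637.6 / 1.886 = 3519.41.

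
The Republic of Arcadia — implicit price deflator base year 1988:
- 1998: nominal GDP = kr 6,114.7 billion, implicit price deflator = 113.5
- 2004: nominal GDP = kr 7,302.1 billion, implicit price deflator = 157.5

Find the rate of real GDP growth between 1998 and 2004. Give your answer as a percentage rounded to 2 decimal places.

-13.94%

Deflate each year: 1998 → 6114.7/1.135 = 5387.40; 2004 → 7302.1/1.575 = 4636.25.
So real GDP changed by 4636.25/5387.40 − 1 = -0.1394, i.e. -13.94%.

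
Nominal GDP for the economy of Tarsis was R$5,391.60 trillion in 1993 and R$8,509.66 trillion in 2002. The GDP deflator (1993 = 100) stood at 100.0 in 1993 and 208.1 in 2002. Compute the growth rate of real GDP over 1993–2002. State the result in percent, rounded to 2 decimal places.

Deflate each year: 1993 → 5391.60/1.000 = 5391.60; 2002 → 8509.66/2.081 = 4089.22.
So real GDP changed by 4089.22/5391.60 − 1 = -0.2416, i.e. -24.16%.

-24.16%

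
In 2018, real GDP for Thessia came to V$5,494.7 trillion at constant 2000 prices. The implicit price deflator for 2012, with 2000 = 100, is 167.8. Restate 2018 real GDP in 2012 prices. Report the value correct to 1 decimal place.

Real GDP in 2012 prices = Real GDP in 2000 prices × (P_2012/P_2000) = 5494.7 × 1.678 = 9220.11.

V$9,220.1 trillion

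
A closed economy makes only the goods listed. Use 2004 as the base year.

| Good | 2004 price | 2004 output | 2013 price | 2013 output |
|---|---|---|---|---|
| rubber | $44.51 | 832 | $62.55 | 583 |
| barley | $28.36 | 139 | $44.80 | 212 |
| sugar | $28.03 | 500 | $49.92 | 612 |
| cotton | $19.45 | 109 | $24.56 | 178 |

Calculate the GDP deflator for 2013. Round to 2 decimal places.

Nominal GDP 2013 = 62.55·583 + 44.80·212 + 49.92·612 + 24.56·178 = 80886.97.
Real GDP 2013 (at 2004 prices) = 44.51·583 + 28.36·212 + 28.03·612 + 19.45·178 = 52578.11.
Deflator = Nominal/Real × 100 = 80886.97/52578.11 × 100 = 153.842.

153.84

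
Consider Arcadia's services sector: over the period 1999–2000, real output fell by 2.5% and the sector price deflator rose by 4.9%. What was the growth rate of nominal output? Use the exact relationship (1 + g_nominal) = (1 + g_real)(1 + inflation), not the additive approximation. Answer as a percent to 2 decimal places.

2.28%

(1 + g_nom) = (1 + g_real)(1 + π) = 0.9750 × 1.0490 = 1.02278.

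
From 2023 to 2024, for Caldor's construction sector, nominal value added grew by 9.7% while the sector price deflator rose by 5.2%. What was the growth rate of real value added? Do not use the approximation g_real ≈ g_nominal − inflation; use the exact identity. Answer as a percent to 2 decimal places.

(1 + g_nom) = (1 + g_real)(1 + π), so g_real = 1.0970 / 1.0520 − 1 = 0.04278.

4.28%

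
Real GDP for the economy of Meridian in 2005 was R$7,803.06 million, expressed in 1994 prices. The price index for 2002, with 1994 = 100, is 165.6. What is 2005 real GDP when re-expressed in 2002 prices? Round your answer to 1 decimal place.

R$12,921.9 million

Real GDP in 2002 prices = Real GDP in 1994 prices × (P_2002/P_1994) = 7803.06 × 1.656 = 12921.87.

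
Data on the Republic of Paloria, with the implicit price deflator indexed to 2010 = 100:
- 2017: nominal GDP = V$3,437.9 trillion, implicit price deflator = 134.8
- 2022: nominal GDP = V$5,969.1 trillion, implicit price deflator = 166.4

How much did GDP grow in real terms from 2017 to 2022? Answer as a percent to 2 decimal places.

Real GDP 2017 = 3437.9 / 1.348 = 2550.37.
Real GDP 2022 = 5969.1 / 1.664 = 3587.20.
Real growth = 3587.20 / 2550.37 − 1 = 0.4065.

40.65%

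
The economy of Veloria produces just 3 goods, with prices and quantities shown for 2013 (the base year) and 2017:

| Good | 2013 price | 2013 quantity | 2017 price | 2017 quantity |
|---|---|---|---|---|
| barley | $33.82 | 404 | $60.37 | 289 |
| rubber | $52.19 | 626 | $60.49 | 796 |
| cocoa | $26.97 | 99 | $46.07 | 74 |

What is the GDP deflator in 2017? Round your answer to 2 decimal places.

Nominal GDP 2017 = 60.37·289 + 60.49·796 + 46.07·74 = 69006.15.
Real GDP 2017 (at 2013 prices) = 33.82·289 + 52.19·796 + 26.97·74 = 53313.00.
Deflator = Nominal/Real × 100 = 69006.15/53313.00 × 100 = 129.436.

129.44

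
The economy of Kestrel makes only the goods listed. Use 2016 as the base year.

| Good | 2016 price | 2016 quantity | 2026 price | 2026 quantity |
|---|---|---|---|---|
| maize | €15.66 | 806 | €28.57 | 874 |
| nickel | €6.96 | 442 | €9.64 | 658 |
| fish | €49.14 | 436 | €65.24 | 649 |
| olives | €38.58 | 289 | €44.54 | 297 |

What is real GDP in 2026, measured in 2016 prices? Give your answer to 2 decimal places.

Real GDP 2026 = Σ (p_2016 × q_2026) = 15.66·874 + 6.96·658 + 49.14·649 + 38.58·297 = 61616.64.

€61616.64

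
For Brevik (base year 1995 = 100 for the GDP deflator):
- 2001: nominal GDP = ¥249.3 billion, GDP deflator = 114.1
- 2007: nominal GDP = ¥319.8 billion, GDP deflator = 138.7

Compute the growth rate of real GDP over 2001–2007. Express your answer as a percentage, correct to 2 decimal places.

5.53%

Deflate each year: 2001 → 249.3/1.141 = 218.49; 2007 → 319.8/1.387 = 230.57.
So real GDP changed by 230.57/218.49 − 1 = 0.0553, i.e. 5.53%.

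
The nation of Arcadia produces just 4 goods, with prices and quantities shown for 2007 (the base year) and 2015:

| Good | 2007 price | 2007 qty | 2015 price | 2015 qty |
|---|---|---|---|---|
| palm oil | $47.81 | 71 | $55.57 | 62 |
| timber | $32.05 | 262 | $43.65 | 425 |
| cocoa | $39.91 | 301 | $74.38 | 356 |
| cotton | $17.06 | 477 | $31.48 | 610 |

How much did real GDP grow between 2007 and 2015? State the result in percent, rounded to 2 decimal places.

28.98%

Real GDP 2007 = Nominal GDP 2007 = 47.81·71 + 32.05·262 + 39.91·301 + 17.06·477 = 31942.14.
Real GDP 2015 (at 2007 prices) = 47.81·62 + 32.05·425 + 39.91·356 + 17.06·610 = 41200.03.
Real growth = 41200.03/31942.14 − 1 = 0.2898.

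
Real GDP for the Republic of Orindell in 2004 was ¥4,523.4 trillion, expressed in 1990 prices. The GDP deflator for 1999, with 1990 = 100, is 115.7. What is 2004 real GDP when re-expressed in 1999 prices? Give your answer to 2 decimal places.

¥5,233.57 trillion

Real GDP in 1999 prices = Real GDP in 1990 prices × (P_1999/P_1990) = 4523.4 × 1.157 = 5233.57.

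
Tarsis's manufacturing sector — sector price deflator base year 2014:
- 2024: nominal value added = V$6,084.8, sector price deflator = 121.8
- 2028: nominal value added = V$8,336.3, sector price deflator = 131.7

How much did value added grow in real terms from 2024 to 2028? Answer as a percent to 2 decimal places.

26.70%

Deflate each year: 2024 → 6084.8/1.218 = 4995.73; 2028 → 8336.3/1.317 = 6329.76.
So real value added changed by 6329.76/4995.73 − 1 = 0.2670, i.e. 26.70%.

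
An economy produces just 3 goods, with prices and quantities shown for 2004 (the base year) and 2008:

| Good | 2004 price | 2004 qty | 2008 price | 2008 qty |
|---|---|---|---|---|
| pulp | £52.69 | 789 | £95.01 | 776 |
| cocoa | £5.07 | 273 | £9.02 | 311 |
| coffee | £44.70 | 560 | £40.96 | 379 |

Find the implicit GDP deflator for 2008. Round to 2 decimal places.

Nominal GDP 2008 = 95.01·776 + 9.02·311 + 40.96·379 = 92056.82.
Real GDP 2008 (at 2004 prices) = 52.69·776 + 5.07·311 + 44.70·379 = 59405.51.
Deflator = Nominal/Real × 100 = 92056.82/59405.51 × 100 = 154.963.

154.96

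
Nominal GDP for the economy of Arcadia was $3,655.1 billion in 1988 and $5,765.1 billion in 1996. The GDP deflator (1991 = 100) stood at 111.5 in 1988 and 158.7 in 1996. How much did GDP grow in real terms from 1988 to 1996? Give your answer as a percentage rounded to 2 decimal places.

10.82%

Deflate each year: 1988 → 3655.1/1.115 = 3278.12; 1996 → 5765.1/1.587 = 3632.70.
So real GDP changed by 3632.70/3278.12 − 1 = 0.1082, i.e. 10.82%.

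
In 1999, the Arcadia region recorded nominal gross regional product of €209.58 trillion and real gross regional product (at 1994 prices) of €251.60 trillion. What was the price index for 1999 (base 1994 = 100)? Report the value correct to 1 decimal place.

83.3

price index = (Nominal / Real) × 100 = 209.58 / 251.60 × 100 = 83.30.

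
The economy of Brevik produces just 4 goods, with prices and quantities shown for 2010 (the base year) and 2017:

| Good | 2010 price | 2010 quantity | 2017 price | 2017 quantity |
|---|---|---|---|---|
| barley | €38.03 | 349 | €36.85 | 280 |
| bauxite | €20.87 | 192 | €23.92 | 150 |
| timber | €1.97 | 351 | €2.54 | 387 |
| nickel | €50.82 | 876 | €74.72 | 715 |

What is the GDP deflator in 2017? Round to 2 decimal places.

Nominal GDP 2017 = 36.85·280 + 23.92·150 + 2.54·387 + 74.72·715 = 68313.78.
Real GDP 2017 (at 2010 prices) = 38.03·280 + 20.87·150 + 1.97·387 + 50.82·715 = 50877.59.
Deflator = Nominal/Real × 100 = 68313.78/50877.59 × 100 = 134.271.

134.27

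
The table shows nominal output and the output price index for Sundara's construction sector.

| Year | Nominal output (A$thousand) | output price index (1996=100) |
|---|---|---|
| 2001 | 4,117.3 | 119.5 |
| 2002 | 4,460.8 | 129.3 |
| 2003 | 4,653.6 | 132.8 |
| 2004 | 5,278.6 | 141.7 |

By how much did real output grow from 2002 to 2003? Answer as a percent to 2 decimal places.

Real output 2002 = 4460.8/1.293 = 3449.96.
Real output 2003 = 4653.6/1.328 = 3504.22.
Change = 3504.22/3449.96 − 1 = 0.0157.

1.57%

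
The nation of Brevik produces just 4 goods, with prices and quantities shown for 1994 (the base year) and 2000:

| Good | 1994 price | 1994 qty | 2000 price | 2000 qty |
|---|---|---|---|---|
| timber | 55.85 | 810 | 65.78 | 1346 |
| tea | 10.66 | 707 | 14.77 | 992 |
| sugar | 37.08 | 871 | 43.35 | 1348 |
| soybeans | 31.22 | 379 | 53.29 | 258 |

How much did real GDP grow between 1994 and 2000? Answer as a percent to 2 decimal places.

Real GDP 1994 = Nominal GDP 1994 = 55.85·810 + 10.66·707 + 37.08·871 + 31.22·379 = 96904.18.
Real GDP 2000 (at 1994 prices) = 55.85·1346 + 10.66·992 + 37.08·1348 + 31.22·258 = 143787.42.
Real growth = 143787.42/96904.18 − 1 = 0.4838.

48.38%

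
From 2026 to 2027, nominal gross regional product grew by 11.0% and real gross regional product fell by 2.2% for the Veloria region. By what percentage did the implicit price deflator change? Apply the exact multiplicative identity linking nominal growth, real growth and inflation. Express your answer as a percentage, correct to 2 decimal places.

13.50%

(1 + g_nom) = (1 + g_real)(1 + π), so π = 1.1100 / 0.9780 − 1 = 0.13497.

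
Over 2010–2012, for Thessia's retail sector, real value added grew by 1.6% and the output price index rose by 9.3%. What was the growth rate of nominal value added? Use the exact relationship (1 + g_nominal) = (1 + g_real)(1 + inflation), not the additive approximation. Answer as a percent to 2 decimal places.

(1 + g_nom) = (1 + g_real)(1 + π) = 1.0160 × 1.0930 = 1.11049.

11.05%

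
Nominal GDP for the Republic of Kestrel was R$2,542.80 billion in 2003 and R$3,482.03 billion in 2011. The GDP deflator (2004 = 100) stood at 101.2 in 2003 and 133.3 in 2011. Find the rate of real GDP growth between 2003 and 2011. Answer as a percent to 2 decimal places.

Real GDP 2003 = 2542.80 / 1.012 = 2512.65.
Real GDP 2011 = 3482.03 / 1.333 = 2612.18.
Real growth = 2612.18 / 2512.65 − 1 = 0.0396.

3.96%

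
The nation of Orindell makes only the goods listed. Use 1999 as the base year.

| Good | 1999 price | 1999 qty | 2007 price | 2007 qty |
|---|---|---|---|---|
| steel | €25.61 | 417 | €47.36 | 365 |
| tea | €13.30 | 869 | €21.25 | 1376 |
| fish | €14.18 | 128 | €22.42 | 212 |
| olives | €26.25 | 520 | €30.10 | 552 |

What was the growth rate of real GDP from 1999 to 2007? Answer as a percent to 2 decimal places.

Real GDP 1999 = Nominal GDP 1999 = 25.61·417 + 13.30·869 + 14.18·128 + 26.25·520 = 37702.11.
Real GDP 2007 (at 1999 prices) = 25.61·365 + 13.30·1376 + 14.18·212 + 26.25·552 = 45144.61.
Real growth = 45144.61/37702.11 − 1 = 0.1974.

19.74%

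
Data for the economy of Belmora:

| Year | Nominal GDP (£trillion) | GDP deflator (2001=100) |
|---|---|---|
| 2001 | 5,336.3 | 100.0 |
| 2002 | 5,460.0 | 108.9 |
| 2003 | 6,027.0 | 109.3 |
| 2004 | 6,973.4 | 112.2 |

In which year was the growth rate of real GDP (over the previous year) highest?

2004

2002: real = 5460.0/1.089 = 5013.77; growth vs 2001 (5336.30) = -6.04%.
2003: real = 6027.0/1.093 = 5514.18; growth vs 2002 (5013.77) = 9.98%.
2004: real = 6973.4/1.122 = 6215.15; growth vs 2003 (5514.18) = 12.71%.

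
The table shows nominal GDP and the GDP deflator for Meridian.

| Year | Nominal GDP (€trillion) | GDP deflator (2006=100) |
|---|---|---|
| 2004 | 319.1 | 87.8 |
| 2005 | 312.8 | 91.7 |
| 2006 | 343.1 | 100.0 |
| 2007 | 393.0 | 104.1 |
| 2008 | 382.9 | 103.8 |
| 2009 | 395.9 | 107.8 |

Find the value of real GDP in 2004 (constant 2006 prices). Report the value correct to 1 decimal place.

Real GDP 2004 = 319.1 / 0.878 = 363.44.

€363.4 trillion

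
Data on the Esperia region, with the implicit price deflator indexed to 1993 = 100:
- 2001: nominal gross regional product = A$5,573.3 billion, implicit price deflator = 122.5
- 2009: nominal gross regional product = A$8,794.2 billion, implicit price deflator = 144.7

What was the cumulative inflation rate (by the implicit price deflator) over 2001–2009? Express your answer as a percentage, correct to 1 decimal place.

18.1%

Price-level change = 144.7 / 122.5 − 1 = 0.1812.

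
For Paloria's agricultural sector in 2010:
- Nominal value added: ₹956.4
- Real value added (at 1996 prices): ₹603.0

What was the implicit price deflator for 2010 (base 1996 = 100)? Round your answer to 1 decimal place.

158.6

implicit price deflator = (Nominal / Real) × 100 = 956.4 / 603.0 × 100 = 158.61.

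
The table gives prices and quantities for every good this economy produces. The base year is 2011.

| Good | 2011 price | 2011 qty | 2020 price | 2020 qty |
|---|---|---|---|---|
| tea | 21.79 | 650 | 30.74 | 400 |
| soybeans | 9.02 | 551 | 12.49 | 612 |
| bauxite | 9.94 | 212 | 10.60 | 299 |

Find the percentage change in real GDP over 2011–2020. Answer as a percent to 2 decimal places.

-18.98%

Real GDP 2011 = Nominal GDP 2011 = 21.79·650 + 9.02·551 + 9.94·212 = 21240.80.
Real GDP 2020 (at 2011 prices) = 21.79·400 + 9.02·612 + 9.94·299 = 17208.30.
Real growth = 17208.30/21240.80 − 1 = -0.1898.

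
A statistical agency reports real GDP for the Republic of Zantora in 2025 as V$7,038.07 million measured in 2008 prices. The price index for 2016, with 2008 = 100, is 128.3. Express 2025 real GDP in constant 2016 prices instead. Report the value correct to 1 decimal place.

Real GDP in 2016 prices = Real GDP in 2008 prices × (P_2016/P_2008) = 7038.07 × 1.283 = 9029.84.

V$9,029.8 million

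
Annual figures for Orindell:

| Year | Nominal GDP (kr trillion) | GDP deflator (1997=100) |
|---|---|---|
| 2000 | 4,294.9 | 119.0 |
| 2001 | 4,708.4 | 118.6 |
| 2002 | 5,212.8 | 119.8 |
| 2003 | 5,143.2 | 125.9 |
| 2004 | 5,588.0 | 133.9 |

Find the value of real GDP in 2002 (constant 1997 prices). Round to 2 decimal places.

kr 4,351.25 trillion

Real GDP 2002 = 5212.8 / 1.198 = 4351.25.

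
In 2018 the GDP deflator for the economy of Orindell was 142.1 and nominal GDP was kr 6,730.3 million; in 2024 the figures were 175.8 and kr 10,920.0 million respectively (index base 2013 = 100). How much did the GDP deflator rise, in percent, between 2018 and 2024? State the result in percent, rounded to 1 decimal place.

Price-level change = 175.8 / 142.1 − 1 = 0.2372.

23.7%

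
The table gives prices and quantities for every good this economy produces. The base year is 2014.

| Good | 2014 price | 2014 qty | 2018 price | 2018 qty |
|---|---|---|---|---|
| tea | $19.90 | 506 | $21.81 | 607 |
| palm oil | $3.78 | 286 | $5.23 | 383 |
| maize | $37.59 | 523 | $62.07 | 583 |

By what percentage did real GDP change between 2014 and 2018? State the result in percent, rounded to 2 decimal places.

Real GDP 2014 = Nominal GDP 2014 = 19.90·506 + 3.78·286 + 37.59·523 = 30810.05.
Real GDP 2018 (at 2014 prices) = 19.90·607 + 3.78·383 + 37.59·583 = 35442.01.
Real growth = 35442.01/30810.05 − 1 = 0.1503.

15.03%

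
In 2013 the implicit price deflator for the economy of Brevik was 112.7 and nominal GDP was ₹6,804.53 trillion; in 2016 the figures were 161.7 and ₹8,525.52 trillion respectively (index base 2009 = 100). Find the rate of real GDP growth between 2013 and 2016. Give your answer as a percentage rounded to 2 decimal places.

-12.68%

Deflate each year: 2013 → 6804.53/1.127 = 6037.74; 2016 → 8525.52/1.617 = 5272.43.
So real GDP changed by 5272.43/6037.74 − 1 = -0.1268, i.e. -12.68%.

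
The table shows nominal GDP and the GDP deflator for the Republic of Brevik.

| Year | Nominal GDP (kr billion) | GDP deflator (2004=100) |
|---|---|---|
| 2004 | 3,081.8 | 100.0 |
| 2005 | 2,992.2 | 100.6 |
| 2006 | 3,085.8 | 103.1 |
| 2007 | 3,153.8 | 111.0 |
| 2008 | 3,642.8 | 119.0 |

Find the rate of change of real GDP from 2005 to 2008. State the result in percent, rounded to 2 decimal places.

2.92%

Real GDP 2005 = 2992.2/1.006 = 2974.35.
Real GDP 2008 = 3642.8/1.190 = 3061.18.
Change = 3061.18/2974.35 − 1 = 0.0292.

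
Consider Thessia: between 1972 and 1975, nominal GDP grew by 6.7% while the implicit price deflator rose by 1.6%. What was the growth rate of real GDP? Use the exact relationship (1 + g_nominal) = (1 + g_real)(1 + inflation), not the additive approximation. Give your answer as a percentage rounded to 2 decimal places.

(1 + g_nom) = (1 + g_real)(1 + π), so g_real = 1.0670 / 1.0160 − 1 = 0.05020.

5.02%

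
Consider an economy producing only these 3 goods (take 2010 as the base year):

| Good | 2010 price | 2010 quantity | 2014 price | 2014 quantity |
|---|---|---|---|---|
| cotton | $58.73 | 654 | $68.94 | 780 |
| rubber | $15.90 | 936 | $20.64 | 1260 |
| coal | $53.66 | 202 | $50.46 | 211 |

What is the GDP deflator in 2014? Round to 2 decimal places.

Nominal GDP 2014 = 68.94·780 + 20.64·1260 + 50.46·211 = 90426.66.
Real GDP 2014 (at 2010 prices) = 58.73·780 + 15.90·1260 + 53.66·211 = 77165.66.
Deflator = Nominal/Real × 100 = 90426.66/77165.66 × 100 = 117.185.

117.19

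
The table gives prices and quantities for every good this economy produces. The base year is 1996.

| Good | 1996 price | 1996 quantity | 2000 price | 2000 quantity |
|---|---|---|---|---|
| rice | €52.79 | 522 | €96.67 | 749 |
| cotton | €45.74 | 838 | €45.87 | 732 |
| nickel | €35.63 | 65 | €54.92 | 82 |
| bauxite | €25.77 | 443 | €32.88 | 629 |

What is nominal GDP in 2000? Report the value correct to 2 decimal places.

Nominal GDP 2000 = Σ (p_2000 × q_2000) = 96.67·749 + 45.87·732 + 54.92·82 + 32.88·629 = 131167.63.

€131167.63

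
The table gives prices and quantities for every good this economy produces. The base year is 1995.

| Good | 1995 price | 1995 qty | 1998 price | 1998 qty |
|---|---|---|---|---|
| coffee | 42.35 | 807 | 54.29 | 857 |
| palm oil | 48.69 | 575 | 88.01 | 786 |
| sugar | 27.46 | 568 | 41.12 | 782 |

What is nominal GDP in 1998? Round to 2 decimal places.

Nominal GDP 1998 = Σ (p_1998 × q_1998) = 54.29·857 + 88.01·786 + 41.12·782 = 147858.23.

147858.23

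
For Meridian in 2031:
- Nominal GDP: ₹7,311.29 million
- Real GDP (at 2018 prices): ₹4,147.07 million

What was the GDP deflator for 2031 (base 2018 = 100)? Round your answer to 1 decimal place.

176.3

GDP deflator = (Nominal / Real) × 100 = 7311.29 / 4147.07 × 100 = 176.30.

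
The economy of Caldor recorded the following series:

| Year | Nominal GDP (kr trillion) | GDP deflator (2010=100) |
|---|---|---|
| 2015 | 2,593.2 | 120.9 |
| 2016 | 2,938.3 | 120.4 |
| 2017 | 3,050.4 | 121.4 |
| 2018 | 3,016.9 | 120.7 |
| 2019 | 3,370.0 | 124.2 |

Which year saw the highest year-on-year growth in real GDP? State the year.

2016: real = 2938.3/1.204 = 2440.45; growth vs 2015 (2144.91) = 13.78%.
2017: real = 3050.4/1.214 = 2512.69; growth vs 2016 (2440.45) = 2.96%.
2018: real = 3016.9/1.207 = 2499.50; growth vs 2017 (2512.69) = -0.52%.
2019: real = 3370.0/1.242 = 2713.37; growth vs 2018 (2499.50) = 8.56%.

2016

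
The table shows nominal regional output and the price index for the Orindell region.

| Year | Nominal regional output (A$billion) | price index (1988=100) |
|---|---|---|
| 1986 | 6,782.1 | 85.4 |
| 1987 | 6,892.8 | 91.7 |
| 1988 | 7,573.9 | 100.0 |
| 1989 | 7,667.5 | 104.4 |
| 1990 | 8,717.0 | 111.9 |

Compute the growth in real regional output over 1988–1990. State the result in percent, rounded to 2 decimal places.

2.85%

Real regional output 1988 = 7573.9/1.000 = 7573.90.
Real regional output 1990 = 8717.0/1.119 = 7789.99.
Change = 7789.99/7573.90 − 1 = 0.0285.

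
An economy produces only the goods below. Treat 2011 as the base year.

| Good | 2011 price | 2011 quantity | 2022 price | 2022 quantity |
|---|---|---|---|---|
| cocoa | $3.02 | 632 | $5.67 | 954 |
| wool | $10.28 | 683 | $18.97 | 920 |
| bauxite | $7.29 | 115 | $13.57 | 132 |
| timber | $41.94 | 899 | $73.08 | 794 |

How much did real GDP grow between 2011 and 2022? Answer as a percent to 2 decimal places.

Real GDP 2011 = Nominal GDP 2011 = 3.02·632 + 10.28·683 + 7.29·115 + 41.94·899 = 47472.29.
Real GDP 2022 (at 2011 prices) = 3.02·954 + 10.28·920 + 7.29·132 + 41.94·794 = 46601.32.
Real growth = 46601.32/47472.29 − 1 = -0.0183.

-1.83%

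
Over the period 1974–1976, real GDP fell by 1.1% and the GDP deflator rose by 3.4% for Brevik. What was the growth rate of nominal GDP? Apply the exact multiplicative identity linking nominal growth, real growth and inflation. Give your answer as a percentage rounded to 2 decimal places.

2.26%

(1 + g_nom) = (1 + g_real)(1 + π) = 0.9890 × 1.0340 = 1.02263.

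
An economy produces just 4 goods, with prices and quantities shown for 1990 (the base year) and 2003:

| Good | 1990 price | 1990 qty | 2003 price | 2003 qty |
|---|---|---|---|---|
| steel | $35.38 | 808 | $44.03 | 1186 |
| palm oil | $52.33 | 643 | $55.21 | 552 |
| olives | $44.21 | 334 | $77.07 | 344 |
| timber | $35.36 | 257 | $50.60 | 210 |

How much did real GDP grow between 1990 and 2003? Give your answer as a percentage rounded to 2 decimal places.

Real GDP 1990 = Nominal GDP 1990 = 35.38·808 + 52.33·643 + 44.21·334 + 35.36·257 = 86088.89.
Real GDP 2003 (at 1990 prices) = 35.38·1186 + 52.33·552 + 44.21·344 + 35.36·210 = 93480.68.
Real growth = 93480.68/86088.89 − 1 = 0.0859.

8.59%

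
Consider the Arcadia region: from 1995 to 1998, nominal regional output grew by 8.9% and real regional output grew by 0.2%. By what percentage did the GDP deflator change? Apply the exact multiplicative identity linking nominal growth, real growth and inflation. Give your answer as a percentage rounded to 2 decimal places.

8.68%

(1 + g_nom) = (1 + g_real)(1 + π), so π = 1.0890 / 1.0020 − 1 = 0.08683.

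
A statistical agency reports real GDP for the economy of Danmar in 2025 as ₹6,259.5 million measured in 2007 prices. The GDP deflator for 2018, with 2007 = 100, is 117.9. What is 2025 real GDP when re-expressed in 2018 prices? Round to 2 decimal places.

Real GDP in 2018 prices = Real GDP in 2007 prices × (P_2018/P_2007) = 6259.5 × 1.179 = 7379.95.

₹7,379.95 million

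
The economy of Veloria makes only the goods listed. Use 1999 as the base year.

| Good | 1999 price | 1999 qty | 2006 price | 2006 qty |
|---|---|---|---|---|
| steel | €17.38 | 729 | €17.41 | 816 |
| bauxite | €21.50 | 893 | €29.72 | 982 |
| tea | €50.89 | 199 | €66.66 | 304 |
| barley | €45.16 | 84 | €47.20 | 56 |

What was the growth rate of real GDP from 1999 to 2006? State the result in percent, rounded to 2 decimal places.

16.39%

Real GDP 1999 = Nominal GDP 1999 = 17.38·729 + 21.50·893 + 50.89·199 + 45.16·84 = 45790.07.
Real GDP 2006 (at 1999 prices) = 17.38·816 + 21.50·982 + 50.89·304 + 45.16·56 = 53294.60.
Real growth = 53294.60/45790.07 − 1 = 0.1639.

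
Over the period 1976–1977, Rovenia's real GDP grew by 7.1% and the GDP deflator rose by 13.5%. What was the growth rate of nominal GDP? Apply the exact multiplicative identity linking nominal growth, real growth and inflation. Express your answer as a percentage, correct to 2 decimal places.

(1 + g_nom) = (1 + g_real)(1 + π) = 1.0710 × 1.1350 = 1.21559.

21.56%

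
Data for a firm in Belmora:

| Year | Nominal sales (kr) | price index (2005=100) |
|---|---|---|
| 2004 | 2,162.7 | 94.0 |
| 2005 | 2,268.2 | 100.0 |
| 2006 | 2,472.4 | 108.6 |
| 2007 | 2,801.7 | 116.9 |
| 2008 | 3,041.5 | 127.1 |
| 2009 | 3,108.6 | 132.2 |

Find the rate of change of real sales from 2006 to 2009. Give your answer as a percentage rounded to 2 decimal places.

3.29%

Real sales 2006 = 2472.4/1.086 = 2276.61.
Real sales 2009 = 3108.6/1.322 = 2351.44.
Change = 2351.44/2276.61 − 1 = 0.0329.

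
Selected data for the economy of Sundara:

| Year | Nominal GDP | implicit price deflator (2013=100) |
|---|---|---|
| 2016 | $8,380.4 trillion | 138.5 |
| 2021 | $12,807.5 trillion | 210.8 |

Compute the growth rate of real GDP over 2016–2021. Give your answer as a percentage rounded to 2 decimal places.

Real GDP 2016 = 8380.4 / 1.385 = 6050.83.
Real GDP 2021 = 12807.5 / 2.108 = 6075.66.
Real growth = 6075.66 / 6050.83 − 1 = 0.0041.

0.41%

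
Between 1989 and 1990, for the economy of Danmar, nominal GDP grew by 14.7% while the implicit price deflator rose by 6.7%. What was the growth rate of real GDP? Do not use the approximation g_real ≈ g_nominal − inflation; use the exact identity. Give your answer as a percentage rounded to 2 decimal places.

7.50%

(1 + g_nom) = (1 + g_real)(1 + π), so g_real = 1.1470 / 1.0670 − 1 = 0.07498.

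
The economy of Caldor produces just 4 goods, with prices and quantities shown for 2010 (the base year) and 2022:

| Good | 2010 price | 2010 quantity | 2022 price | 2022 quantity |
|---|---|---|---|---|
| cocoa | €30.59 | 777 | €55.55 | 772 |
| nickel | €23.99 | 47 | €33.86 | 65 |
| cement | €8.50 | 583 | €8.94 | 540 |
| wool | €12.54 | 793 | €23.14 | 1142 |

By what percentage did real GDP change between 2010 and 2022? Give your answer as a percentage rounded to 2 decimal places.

Real GDP 2010 = Nominal GDP 2010 = 30.59·777 + 23.99·47 + 8.50·583 + 12.54·793 = 39795.68.
Real GDP 2022 (at 2010 prices) = 30.59·772 + 23.99·65 + 8.50·540 + 12.54·1142 = 44085.51.
Real growth = 44085.51/39795.68 − 1 = 0.1078.

10.78%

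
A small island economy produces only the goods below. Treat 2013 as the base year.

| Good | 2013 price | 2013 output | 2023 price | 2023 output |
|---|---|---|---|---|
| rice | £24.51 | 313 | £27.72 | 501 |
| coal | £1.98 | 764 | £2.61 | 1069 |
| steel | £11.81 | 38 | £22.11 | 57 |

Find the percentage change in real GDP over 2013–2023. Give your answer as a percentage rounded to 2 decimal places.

Real GDP 2013 = Nominal GDP 2013 = 24.51·313 + 1.98·764 + 11.81·38 = 9633.13.
Real GDP 2023 (at 2013 prices) = 24.51·501 + 1.98·1069 + 11.81·57 = 15069.30.
Real growth = 15069.30/9633.13 − 1 = 0.5643.

56.43%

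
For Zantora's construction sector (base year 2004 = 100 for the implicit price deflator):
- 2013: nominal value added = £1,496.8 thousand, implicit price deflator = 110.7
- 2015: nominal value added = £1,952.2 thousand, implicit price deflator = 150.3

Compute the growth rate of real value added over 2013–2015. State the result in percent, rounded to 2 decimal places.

Real value added 2013 = 1496.8 / 1.107 = 1352.12.
Real value added 2015 = 1952.2 / 1.503 = 1298.87.
Real growth = 1298.87 / 1352.12 − 1 = -0.0394.

-3.94%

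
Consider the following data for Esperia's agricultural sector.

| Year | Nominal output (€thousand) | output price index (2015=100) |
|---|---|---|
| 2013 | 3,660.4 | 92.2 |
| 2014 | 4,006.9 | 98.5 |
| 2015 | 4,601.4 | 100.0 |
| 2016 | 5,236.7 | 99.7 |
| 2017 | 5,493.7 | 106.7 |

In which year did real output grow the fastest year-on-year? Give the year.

2014: real = 4006.9/0.985 = 4067.92; growth vs 2013 (3970.07) = 2.46%.
2015: real = 4601.4/1.000 = 4601.40; growth vs 2014 (4067.92) = 13.11%.
2016: real = 5236.7/0.997 = 5252.46; growth vs 2015 (4601.40) = 14.15%.
2017: real = 5493.7/1.067 = 5148.73; growth vs 2016 (5252.46) = -1.97%.

2016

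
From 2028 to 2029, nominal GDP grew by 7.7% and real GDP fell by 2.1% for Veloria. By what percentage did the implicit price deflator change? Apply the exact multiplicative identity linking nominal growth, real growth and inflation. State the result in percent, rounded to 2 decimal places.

(1 + g_nom) = (1 + g_real)(1 + π), so π = 1.0770 / 0.9790 − 1 = 0.10010.

10.01%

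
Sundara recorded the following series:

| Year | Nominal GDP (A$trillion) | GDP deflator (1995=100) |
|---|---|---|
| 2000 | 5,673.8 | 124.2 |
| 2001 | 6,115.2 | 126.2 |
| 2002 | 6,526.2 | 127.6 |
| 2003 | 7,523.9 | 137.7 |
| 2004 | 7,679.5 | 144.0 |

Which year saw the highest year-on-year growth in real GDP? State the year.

2001: real = 6115.2/1.262 = 4845.64; growth vs 2000 (4568.28) = 6.07%.
2002: real = 6526.2/1.276 = 5114.58; growth vs 2001 (4845.64) = 5.55%.
2003: real = 7523.9/1.377 = 5463.98; growth vs 2002 (5114.58) = 6.83%.
2004: real = 7679.5/1.440 = 5332.99; growth vs 2003 (5463.98) = -2.40%.

2003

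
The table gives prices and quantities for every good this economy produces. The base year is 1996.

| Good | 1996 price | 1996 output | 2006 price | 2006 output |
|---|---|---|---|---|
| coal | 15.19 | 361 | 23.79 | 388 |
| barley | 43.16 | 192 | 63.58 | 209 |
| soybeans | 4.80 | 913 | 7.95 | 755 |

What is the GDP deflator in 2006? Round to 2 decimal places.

153.85

Nominal GDP 2006 = 23.79·388 + 63.58·209 + 7.95·755 = 28520.99.
Real GDP 2006 (at 1996 prices) = 15.19·388 + 43.16·209 + 4.80·755 = 18538.16.
Deflator = Nominal/Real × 100 = 28520.99/18538.16 × 100 = 153.850.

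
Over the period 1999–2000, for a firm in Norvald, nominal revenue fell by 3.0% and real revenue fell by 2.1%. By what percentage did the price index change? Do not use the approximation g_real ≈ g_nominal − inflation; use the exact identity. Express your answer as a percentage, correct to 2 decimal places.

-0.92%

(1 + g_nom) = (1 + g_real)(1 + π), so π = 0.9700 / 0.9790 − 1 = -0.00919.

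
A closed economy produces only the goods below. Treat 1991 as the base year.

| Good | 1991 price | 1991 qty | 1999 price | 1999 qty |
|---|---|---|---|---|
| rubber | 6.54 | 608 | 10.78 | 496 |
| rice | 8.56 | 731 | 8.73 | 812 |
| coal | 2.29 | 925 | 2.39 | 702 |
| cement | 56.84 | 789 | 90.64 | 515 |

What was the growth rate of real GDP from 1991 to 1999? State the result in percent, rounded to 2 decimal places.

Real GDP 1991 = Nominal GDP 1991 = 6.54·608 + 8.56·731 + 2.29·925 + 56.84·789 = 57198.69.
Real GDP 1999 (at 1991 prices) = 6.54·496 + 8.56·812 + 2.29·702 + 56.84·515 = 41074.74.
Real growth = 41074.74/57198.69 − 1 = -0.2819.

-28.19%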